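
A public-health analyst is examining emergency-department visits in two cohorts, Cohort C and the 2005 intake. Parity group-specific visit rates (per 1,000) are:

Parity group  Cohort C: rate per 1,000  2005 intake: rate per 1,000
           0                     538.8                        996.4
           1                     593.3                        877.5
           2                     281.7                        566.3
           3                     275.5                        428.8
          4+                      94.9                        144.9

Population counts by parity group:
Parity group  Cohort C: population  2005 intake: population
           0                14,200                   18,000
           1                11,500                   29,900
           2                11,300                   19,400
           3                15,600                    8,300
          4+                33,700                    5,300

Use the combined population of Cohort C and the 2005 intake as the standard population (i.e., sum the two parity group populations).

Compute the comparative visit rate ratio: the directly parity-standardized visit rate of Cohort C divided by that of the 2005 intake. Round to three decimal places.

Combined standard total = 167,200; weights = 0.1926, 0.2476, 0.1836, 0.1429, 0.2333.
Cohort C: 0.1926×538.8 + 0.2476×593.3 + 0.1836×281.7 + 0.1429×275.5 + 0.2333×94.9 = 363.9098 per 1,000.
The 2005 intake: 0.1926×996.4 + 0.2476×877.5 + 0.1836×566.3 + 0.1429×428.8 + 0.2333×144.9 = 608.2381 per 1,000.
Ratio = 363.9098 ÷ 608.2381 = 0.59830.

0.598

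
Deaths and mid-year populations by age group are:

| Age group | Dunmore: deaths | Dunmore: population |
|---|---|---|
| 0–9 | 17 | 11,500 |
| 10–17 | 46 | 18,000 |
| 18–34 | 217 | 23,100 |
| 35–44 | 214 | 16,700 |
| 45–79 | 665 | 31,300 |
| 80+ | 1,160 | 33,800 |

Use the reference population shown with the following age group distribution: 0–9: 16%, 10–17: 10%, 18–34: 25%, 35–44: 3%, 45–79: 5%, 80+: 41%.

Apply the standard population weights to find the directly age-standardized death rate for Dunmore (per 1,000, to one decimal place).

18.4

Age-specific rates per 1,000 for Dunmore: 1.478, 2.556, 9.394, 12.814, 21.246, 34.320.
Standard weights: 0.16, 0.10, 0.25, 0.03, 0.05, 0.41.
Standardized rate: 0.1600×1.478 + 0.1000×2.556 + 0.2500×9.394 + 0.0300×12.814 + 0.0500×21.246 + 0.4100×34.320 = 18.3583 per 1,000.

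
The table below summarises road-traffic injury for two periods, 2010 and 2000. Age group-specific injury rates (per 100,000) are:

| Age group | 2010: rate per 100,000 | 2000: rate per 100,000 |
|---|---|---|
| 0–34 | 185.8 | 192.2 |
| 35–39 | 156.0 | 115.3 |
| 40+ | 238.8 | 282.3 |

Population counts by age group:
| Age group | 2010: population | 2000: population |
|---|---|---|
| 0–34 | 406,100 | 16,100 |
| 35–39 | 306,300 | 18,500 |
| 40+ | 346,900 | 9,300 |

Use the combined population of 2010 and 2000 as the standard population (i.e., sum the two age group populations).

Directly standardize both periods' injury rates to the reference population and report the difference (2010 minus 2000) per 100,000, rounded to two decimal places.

Combined standard total = 1,103,200; weights = 0.3827, 0.2944, 0.3229.
2010: 0.3827×185.8 + 0.2944×156.0 + 0.3229×238.8 = 194.1390 per 100,000.
2000: 0.3827×192.2 + 0.2944×115.3 + 0.3229×282.3 = 198.6508 per 100,000.
Difference = 194.1390 − 198.6508 = -4.5118.

-4.51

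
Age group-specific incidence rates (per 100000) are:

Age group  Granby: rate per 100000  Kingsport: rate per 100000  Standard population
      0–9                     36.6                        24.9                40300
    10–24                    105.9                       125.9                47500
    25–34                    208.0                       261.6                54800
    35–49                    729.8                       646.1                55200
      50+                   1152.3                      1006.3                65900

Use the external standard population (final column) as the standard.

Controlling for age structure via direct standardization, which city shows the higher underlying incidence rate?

Granby

Standard total = 263700; weights = 0.1528, 0.1801, 0.2078, 0.2093, 0.2499.
Granby: 0.1528×36.6 + 0.1801×105.9 + 0.2078×208.0 + 0.2093×729.8 + 0.2499×1152.3 = 508.6278 per 100000.
Kingsport: 0.1528×24.9 + 0.1801×125.9 + 0.2078×261.6 + 0.2093×646.1 + 0.2499×1006.3 = 467.5741 per 100000.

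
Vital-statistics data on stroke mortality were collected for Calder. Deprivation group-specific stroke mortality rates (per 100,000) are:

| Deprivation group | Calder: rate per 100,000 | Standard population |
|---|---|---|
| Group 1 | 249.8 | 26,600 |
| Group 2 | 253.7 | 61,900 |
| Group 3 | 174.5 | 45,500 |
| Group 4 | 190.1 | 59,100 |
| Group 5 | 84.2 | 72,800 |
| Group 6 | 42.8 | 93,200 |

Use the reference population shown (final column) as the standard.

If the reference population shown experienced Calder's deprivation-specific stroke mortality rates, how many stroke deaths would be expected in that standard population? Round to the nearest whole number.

516

Expected stroke deaths = Σ (standard pop × deprivation-specific rate ÷ 100,000)
= 26,600×249.8/100,000 + 61,900×253.7/100,000 + 45,500×174.5/100,000 + 59,100×190.1/100,000 + 72,800×84.2/100,000 + 93,200×42.8/100,000
= 66.45 + 157.04 + 79.40 + 112.35 + 61.30 + 39.89 = 516.42.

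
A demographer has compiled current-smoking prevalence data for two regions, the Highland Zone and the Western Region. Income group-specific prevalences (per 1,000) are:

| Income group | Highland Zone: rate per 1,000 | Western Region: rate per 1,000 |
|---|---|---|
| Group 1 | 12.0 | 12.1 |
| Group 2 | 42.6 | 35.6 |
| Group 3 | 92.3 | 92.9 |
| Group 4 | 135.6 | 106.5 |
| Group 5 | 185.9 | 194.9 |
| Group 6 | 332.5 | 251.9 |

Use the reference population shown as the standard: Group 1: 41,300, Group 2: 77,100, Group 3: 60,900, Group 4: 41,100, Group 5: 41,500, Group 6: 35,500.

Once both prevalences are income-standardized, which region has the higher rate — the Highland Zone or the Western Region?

Standard total = 297,400; weights = 0.1389, 0.2592, 0.2048, 0.1382, 0.1395, 0.1194.
The Highland Zone: 0.1389×12.0 + 0.2592×42.6 + 0.2048×92.3 + 0.1382×135.6 + 0.1395×185.9 + 0.1194×332.5 = 115.9815 per 1,000.
The Western Region: 0.1389×12.1 + 0.2592×35.6 + 0.2048×92.9 + 0.1382×106.5 + 0.1395×194.9 + 0.1194×251.9 = 101.9168 per 1,000.

Highland Zone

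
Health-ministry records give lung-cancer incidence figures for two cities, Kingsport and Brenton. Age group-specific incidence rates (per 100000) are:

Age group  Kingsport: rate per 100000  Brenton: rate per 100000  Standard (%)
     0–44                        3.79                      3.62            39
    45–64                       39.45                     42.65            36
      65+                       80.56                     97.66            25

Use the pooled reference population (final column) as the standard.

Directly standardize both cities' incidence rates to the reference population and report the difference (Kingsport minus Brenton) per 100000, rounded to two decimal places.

-5.36

Standard weights: 0.39, 0.36, 0.25.
Kingsport: 0.3900×3.79 + 0.3600×39.45 + 0.2500×80.56 = 35.8201 per 100000.
Brenton: 0.3900×3.62 + 0.3600×42.65 + 0.2500×97.66 = 41.1808 per 100000.
Difference = 35.8201 − 41.1808 = -5.3607.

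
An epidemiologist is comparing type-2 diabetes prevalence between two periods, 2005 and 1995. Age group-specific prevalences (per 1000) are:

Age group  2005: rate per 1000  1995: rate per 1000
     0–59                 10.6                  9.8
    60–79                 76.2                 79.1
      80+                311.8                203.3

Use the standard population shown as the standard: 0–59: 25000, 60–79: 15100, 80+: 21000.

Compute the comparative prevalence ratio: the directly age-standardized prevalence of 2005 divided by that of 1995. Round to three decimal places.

Standard total = 61100; weights = 0.4092, 0.2471, 0.3437.
2005: 0.4092×10.6 + 0.2471×76.2 + 0.3437×311.8 = 130.3342 per 1000.
1995: 0.4092×9.8 + 0.2471×79.1 + 0.3437×203.3 = 93.4322 per 1000.
Ratio = 130.3342 ÷ 93.4322 = 1.39496.

1.395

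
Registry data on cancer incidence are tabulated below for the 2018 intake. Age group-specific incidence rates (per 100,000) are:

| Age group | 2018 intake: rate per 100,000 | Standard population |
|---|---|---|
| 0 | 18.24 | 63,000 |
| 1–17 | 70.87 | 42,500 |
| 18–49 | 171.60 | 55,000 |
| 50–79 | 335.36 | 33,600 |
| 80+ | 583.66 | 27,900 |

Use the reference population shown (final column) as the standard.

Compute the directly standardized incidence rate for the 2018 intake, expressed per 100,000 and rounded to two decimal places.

185.37

Standard total = 222,000; weights = 0.2838, 0.1914, 0.2477, 0.1514, 0.1257.
Standardized rate: 0.2838×18.24 + 0.1914×70.87 + 0.2477×171.60 + 0.1514×335.36 + 0.1257×583.66 = 185.3662 per 100,000.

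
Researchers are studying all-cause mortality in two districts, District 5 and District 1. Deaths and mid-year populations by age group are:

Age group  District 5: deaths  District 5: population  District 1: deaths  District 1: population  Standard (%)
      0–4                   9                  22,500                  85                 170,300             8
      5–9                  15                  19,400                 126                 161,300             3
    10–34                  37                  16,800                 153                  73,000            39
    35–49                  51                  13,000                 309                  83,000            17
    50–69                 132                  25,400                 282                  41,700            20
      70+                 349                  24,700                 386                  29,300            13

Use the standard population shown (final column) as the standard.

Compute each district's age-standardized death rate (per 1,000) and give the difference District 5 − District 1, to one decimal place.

Age-specific rates per 1,000 for District 5: 0.400, 0.773, 2.202, 3.923, 5.197, 14.130.
For District 1: 0.499, 0.781, 2.096, 3.723, 6.763, 13.174.
Standard weights: 0.08, 0.03, 0.39, 0.17, 0.20, 0.13.
District 5: 0.0800×0.400 + 0.0300×0.773 + 0.3900×2.202 + 0.1700×3.923 + 0.2000×5.197 + 0.1300×14.130 = 4.4573 per 1,000.
District 1: 0.0800×0.499 + 0.0300×0.781 + 0.3900×2.096 + 0.1700×3.723 + 0.2000×6.763 + 0.1300×13.174 = 4.5788 per 1,000.
Difference = 4.4573 − 4.5788 = -0.1215.

-0.1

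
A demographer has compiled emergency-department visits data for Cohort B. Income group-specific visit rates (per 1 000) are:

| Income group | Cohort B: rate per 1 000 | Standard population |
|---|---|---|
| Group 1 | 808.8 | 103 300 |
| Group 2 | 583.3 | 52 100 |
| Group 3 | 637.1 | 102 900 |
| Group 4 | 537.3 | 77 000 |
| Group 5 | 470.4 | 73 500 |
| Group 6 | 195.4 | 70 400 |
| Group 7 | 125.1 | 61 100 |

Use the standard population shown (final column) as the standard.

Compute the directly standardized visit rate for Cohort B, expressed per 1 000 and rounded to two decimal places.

512.39

Standard total = 540 300; weights = 0.1912, 0.0964, 0.1904, 0.1425, 0.1360, 0.1303, 0.1131.
Standardized rate: 0.1912×808.8 + 0.0964×583.3 + 0.1904×637.1 + 0.1425×537.3 + 0.1360×470.4 + 0.1303×195.4 + 0.1131×125.1 = 512.3872 per 1 000.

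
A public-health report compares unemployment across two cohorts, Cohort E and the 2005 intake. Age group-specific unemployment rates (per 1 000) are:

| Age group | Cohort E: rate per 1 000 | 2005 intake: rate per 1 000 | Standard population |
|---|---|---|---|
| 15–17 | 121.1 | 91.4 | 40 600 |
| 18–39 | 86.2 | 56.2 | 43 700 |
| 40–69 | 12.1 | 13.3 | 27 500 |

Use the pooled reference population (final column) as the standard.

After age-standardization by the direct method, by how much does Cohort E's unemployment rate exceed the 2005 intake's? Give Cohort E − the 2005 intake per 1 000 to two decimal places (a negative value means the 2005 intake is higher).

22.22

Standard total = 111 800; weights = 0.3631, 0.3909, 0.2460.
Cohort E: 0.3631×121.1 + 0.3909×86.2 + 0.2460×12.1 = 80.6471 per 1 000.
The 2005 intake: 0.3631×91.4 + 0.3909×56.2 + 0.2460×13.3 = 58.4305 per 1 000.
Difference = 80.6471 − 58.4305 = 22.2166.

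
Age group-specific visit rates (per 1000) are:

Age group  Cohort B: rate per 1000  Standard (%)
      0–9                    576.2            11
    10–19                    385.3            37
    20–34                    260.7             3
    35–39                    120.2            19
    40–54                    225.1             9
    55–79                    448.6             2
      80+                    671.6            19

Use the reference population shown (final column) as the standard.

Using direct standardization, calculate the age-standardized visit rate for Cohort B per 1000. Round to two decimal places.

Standard weights: 0.11, 0.37, 0.03, 0.19, 0.09, 0.02, 0.19.
Standardized rate: 0.1100×576.2 + 0.3700×385.3 + 0.0300×260.7 + 0.1900×120.2 + 0.0900×225.1 + 0.0200×448.6 + 0.1900×671.6 = 393.4370 per 1000.

393.44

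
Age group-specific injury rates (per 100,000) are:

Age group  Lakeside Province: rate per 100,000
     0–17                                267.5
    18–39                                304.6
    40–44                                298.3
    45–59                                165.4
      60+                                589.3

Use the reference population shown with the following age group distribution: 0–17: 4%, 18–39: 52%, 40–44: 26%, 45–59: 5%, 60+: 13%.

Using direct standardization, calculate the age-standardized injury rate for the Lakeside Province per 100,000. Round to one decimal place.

331.5

Standard weights: 0.04, 0.52, 0.26, 0.05, 0.13.
Standardized rate: 0.0400×267.5 + 0.5200×304.6 + 0.2600×298.3 + 0.0500×165.4 + 0.1300×589.3 = 331.5290 per 100,000.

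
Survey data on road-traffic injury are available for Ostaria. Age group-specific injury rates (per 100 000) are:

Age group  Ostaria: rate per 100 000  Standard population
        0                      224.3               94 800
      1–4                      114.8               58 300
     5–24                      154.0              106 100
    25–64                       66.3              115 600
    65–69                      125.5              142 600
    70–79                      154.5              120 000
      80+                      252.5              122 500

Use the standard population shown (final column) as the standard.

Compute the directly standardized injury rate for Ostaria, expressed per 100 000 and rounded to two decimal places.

157.03

Standard total = 759 900; weights = 0.1248, 0.0767, 0.1396, 0.1521, 0.1877, 0.1579, 0.1612.
Standardized rate: 0.1248×224.3 + 0.0767×114.8 + 0.1396×154.0 + 0.1521×66.3 + 0.1877×125.5 + 0.1579×154.5 + 0.1612×252.5 = 157.0308 per 100 000.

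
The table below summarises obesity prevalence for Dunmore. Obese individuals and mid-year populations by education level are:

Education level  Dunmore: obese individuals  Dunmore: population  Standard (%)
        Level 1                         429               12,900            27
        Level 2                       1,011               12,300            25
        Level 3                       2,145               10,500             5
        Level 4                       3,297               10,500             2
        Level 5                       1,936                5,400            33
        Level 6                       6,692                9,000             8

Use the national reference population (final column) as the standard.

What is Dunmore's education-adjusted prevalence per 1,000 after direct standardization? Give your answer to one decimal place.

Education-specific rates per 1,000 for Dunmore: 33.256, 82.195, 204.286, 314.000, 358.519, 743.556.
Standard weights: 0.27, 0.25, 0.05, 0.02, 0.33, 0.08.
Standardized rate: 0.2700×33.256 + 0.2500×82.195 + 0.0500×204.286 + 0.0200×314.000 + 0.3300×358.519 + 0.0800×743.556 = 223.8177 per 1,000.

223.8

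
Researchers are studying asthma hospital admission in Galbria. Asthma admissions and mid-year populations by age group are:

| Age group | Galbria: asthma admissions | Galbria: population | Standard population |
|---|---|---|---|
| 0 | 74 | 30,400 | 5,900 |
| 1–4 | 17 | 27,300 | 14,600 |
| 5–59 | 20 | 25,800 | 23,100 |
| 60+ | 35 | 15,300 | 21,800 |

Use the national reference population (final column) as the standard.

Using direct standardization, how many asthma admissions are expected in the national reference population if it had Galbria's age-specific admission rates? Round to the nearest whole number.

91

Age-specific rates per 10,000 for Galbria: 24.34, 6.23, 7.75, 22.88.
Expected asthma admissions = Σ (standard pop × age-specific rate ÷ 10,000)
= 5,900×24.34/10,000 + 14,600×6.23/10,000 + 23,100×7.75/10,000 + 21,800×22.88/10,000
= 14.36 + 9.09 + 17.91 + 49.87 = 91.23.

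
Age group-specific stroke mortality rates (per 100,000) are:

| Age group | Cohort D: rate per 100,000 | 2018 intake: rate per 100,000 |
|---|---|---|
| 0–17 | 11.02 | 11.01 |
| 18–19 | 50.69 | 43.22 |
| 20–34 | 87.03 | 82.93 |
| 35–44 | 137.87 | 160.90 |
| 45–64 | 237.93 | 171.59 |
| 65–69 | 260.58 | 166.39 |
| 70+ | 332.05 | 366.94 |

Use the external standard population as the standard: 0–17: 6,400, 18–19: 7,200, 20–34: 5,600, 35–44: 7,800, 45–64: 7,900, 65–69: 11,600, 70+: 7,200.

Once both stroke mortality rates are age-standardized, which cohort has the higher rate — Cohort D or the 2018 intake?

Cohort D

Standard total = 53,700; weights = 0.1192, 0.1341, 0.1043, 0.1453, 0.1471, 0.2160, 0.1341.
Cohort D: 0.1192×11.02 + 0.1341×50.69 + 0.1043×87.03 + 0.1453×137.87 + 0.1471×237.93 + 0.2160×260.58 + 0.1341×332.05 = 173.0239 per 100,000.
The 2018 intake: 0.1192×11.01 + 0.1341×43.22 + 0.1043×82.93 + 0.1453×160.90 + 0.1471×171.59 + 0.2160×166.39 + 0.1341×366.94 = 149.5108 per 100,000.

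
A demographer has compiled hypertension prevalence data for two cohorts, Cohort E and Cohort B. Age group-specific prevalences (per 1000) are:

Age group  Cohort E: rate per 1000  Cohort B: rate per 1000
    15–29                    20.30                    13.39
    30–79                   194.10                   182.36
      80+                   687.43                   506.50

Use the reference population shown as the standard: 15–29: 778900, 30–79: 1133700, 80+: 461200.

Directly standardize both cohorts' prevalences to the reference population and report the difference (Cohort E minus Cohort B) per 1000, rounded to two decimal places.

Standard total = 2373800; weights = 0.3281, 0.4776, 0.1943.
Cohort E: 0.3281×20.30 + 0.4776×194.10 + 0.1943×687.43 = 232.9200 per 1000.
Cohort B: 0.3281×13.39 + 0.4776×182.36 + 0.1943×506.50 = 189.8933 per 1000.
Difference = 232.9200 − 189.8933 = 43.0267.

43.03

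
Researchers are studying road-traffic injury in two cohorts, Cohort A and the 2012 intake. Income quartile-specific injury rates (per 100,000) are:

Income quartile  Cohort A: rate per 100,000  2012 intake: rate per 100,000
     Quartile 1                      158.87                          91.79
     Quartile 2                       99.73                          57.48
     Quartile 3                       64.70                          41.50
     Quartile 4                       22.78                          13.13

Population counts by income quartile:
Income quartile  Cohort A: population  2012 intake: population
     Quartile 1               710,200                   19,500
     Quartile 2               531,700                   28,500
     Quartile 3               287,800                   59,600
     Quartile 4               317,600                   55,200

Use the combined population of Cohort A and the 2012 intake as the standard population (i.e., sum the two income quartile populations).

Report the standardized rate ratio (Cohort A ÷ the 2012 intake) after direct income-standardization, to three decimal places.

Combined standard total = 2,010,100; weights = 0.3630, 0.2787, 0.1728, 0.1855.
Cohort A: 0.3630×158.87 + 0.2787×99.73 + 0.1728×64.70 + 0.1855×22.78 = 100.8733 per 100,000.
The 2012 intake: 0.3630×91.79 + 0.2787×57.48 + 0.1728×41.50 + 0.1855×13.13 = 58.9480 per 100,000.
Ratio = 100.8733 ÷ 58.9480 = 1.71122.

1.711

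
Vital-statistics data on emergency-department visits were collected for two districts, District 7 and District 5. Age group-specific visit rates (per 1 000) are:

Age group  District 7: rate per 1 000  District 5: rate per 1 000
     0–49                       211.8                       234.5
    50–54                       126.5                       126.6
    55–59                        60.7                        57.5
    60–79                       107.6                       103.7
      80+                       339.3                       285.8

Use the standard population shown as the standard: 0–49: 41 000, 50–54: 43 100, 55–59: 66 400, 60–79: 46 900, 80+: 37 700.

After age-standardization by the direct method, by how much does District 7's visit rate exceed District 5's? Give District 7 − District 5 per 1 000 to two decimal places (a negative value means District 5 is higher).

6.28

Standard total = 235 100; weights = 0.1744, 0.1833, 0.2824, 0.1995, 0.1604.
District 7: 0.1744×211.8 + 0.1833×126.5 + 0.2824×60.7 + 0.1995×107.6 + 0.1604×339.3 = 153.1454 per 1 000.
District 5: 0.1744×234.5 + 0.1833×126.6 + 0.2824×57.5 + 0.1995×103.7 + 0.1604×285.8 = 146.8615 per 1 000.
Difference = 153.1454 − 146.8615 = 6.2838.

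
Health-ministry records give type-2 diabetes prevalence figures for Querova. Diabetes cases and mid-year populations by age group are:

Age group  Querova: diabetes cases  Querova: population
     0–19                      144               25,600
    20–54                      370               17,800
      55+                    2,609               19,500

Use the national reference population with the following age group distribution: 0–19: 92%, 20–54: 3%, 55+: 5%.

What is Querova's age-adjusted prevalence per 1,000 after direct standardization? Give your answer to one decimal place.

Age-specific rates per 1,000 for Querova: 5.625, 20.787, 133.795.
Standard weights: 0.92, 0.03, 0.05.
Standardized rate: 0.9200×5.625 + 0.0300×20.787 + 0.0500×133.795 = 12.4883 per 1,000.

12.5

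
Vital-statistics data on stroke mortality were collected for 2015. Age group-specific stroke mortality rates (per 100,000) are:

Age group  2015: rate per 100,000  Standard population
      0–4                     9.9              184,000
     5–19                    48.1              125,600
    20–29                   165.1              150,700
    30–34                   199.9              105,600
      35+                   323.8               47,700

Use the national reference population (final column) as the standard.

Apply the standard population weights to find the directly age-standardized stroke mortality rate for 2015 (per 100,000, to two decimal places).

112.94

Standard total = 613,600; weights = 0.2999, 0.2047, 0.2456, 0.1721, 0.0777.
Standardized rate: 0.2999×9.9 + 0.2047×48.1 + 0.2456×165.1 + 0.1721×199.9 + 0.0777×323.8 = 112.9371 per 100,000.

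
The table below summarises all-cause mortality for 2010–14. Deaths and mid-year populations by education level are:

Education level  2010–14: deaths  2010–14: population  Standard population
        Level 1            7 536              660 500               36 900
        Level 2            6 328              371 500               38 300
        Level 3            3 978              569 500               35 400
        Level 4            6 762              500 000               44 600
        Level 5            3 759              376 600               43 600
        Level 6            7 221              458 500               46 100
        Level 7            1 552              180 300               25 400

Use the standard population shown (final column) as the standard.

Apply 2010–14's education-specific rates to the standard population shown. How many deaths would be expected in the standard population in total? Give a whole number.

Education-specific rates per 1 000 for 2010–14: 11.410, 17.034, 6.985, 13.524, 9.981, 15.749, 8.608.
Expected deaths = Σ (standard pop × education-specific rate ÷ 1 000)
= 36 900×11.410/1 000 + 38 300×17.034/1 000 + 35 400×6.985/1 000 + 44 600×13.524/1 000 + 43 600×9.981/1 000 + 46 100×15.749/1 000 + 25 400×8.608/1 000
= 421.01 + 652.39 + 247.27 + 603.17 + 435.19 + 726.04 + 218.64 = 3303.71.

3304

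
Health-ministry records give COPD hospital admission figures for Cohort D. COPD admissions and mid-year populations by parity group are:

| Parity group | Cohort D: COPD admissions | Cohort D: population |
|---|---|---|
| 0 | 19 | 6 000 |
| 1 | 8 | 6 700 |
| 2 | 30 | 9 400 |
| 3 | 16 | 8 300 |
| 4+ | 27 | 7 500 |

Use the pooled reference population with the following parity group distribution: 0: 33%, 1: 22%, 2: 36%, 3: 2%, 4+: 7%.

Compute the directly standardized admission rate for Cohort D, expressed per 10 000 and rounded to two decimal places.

27.47

Parity-specific rates per 10 000 for Cohort D: 31.67, 11.94, 31.91, 19.28, 36.00.
Standard weights: 0.33, 0.22, 0.36, 0.02, 0.07.
Standardized rate: 0.3300×31.67 + 0.2200×11.94 + 0.3600×31.91 + 0.0200×19.28 + 0.0700×36.00 = 27.4718 per 10 000.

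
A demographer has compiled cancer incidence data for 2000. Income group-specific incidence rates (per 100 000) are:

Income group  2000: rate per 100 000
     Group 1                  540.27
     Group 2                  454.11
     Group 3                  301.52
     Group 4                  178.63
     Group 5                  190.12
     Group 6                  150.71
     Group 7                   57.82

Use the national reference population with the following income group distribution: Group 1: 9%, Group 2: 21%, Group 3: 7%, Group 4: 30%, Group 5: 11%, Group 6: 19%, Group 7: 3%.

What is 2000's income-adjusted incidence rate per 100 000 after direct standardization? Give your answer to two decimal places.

269.97

Standard weights: 0.09, 0.21, 0.07, 0.30, 0.11, 0.19, 0.03.
Standardized rate: 0.0900×540.27 + 0.2100×454.11 + 0.0700×301.52 + 0.3000×178.63 + 0.1100×190.12 + 0.1900×150.71 + 0.0300×57.82 = 269.9655 per 100 000.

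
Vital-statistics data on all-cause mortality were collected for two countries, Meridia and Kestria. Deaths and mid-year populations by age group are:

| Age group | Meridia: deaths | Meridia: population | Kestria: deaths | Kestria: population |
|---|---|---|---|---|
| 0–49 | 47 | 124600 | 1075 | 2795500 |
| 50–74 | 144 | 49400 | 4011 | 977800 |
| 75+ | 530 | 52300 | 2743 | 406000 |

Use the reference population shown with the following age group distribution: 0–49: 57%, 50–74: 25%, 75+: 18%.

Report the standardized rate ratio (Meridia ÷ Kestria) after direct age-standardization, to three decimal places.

Age-specific rates per 1000 for Meridia: 0.377, 2.915, 10.134.
For Kestria: 0.385, 4.102, 6.756.
Standard weights: 0.57, 0.25, 0.18.
Meridia: 0.5700×0.377 + 0.2500×2.915 + 0.1800×10.134 = 2.7678 per 1000.
Kestria: 0.5700×0.385 + 0.2500×4.102 + 0.1800×6.756 = 2.4608 per 1000.
Ratio = 2.7678 ÷ 2.4608 = 1.12477.

1.125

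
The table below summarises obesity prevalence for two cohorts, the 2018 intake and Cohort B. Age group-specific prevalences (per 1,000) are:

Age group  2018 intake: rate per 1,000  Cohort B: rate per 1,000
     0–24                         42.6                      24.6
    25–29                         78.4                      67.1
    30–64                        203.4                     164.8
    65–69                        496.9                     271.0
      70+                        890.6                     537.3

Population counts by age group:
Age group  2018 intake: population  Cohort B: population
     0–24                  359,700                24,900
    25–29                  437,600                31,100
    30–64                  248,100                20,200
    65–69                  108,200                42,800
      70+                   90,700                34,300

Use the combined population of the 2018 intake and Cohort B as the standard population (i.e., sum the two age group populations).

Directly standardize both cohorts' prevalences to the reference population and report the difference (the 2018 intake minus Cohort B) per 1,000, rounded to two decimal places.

72.16

Combined standard total = 1,397,600; weights = 0.2752, 0.3354, 0.1920, 0.1080, 0.0894.
The 2018 intake: 0.2752×42.6 + 0.3354×78.4 + 0.1920×203.4 + 0.1080×496.9 + 0.0894×890.6 = 210.4029 per 1,000.
Cohort B: 0.2752×24.6 + 0.3354×67.1 + 0.1920×164.8 + 0.1080×271.0 + 0.0894×537.3 = 138.2443 per 1,000.
Difference = 210.4029 − 138.2443 = 72.1586.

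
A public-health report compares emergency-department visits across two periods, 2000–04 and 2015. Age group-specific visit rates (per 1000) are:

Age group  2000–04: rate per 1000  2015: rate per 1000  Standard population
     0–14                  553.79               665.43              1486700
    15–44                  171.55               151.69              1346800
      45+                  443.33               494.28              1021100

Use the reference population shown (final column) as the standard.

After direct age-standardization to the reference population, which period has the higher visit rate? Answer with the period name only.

Standard total = 3854600; weights = 0.3857, 0.3494, 0.2649.
2000–04: 0.3857×553.79 + 0.3494×171.55 + 0.2649×443.33 = 390.9737 per 1000.
2015: 0.3857×665.43 + 0.3494×151.69 + 0.2649×494.28 = 440.5905 per 1000.

2015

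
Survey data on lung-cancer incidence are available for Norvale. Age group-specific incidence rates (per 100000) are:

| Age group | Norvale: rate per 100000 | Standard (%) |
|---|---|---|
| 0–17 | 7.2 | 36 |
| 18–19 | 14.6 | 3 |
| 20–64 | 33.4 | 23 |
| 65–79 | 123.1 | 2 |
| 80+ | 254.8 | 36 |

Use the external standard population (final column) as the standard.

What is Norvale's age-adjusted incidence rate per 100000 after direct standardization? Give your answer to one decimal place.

Standard weights: 0.36, 0.03, 0.23, 0.02, 0.36.
Standardized rate: 0.3600×7.2 + 0.0300×14.6 + 0.2300×33.4 + 0.0200×123.1 + 0.3600×254.8 = 104.9020 per 100000.

104.9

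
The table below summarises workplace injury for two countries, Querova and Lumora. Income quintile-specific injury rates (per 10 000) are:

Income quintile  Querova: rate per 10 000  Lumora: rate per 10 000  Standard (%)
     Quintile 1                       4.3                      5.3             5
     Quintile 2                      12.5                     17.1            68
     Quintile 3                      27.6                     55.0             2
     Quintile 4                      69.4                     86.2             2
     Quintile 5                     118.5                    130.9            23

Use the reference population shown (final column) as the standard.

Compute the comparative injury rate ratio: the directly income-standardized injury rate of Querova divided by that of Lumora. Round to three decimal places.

Standard weights: 0.05, 0.68, 0.02, 0.02, 0.23.
Querova: 0.0500×4.3 + 0.6800×12.5 + 0.0200×27.6 + 0.0200×69.4 + 0.2300×118.5 = 37.9100 per 10 000.
Lumora: 0.0500×5.3 + 0.6800×17.1 + 0.0200×55.0 + 0.0200×86.2 + 0.2300×130.9 = 44.8240 per 10 000.
Ratio = 37.9100 ÷ 44.8240 = 0.84575.

0.846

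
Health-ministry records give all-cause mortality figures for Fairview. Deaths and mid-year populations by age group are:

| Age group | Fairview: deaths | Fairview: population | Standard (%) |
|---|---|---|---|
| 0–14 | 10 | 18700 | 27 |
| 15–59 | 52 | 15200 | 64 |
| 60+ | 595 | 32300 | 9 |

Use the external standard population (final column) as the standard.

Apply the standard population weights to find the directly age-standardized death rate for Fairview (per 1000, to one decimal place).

4.0

Age-specific rates per 1000 for Fairview: 0.535, 3.421, 18.421.
Standard weights: 0.27, 0.64, 0.09.
Standardized rate: 0.2700×0.535 + 0.6400×3.421 + 0.0900×18.421 = 3.9918 per 1000.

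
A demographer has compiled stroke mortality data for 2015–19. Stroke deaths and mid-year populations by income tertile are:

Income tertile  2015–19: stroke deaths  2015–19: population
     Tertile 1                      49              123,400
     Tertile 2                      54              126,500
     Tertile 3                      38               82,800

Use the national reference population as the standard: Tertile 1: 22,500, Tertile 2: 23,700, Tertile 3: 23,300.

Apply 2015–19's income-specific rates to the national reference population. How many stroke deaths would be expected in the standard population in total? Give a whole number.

Income-specific rates per 100,000 for 2015–19: 39.71, 42.69, 45.89.
Expected stroke deaths = Σ (standard pop × income-specific rate ÷ 100,000)
= 22,500×39.71/100,000 + 23,700×42.69/100,000 + 23,300×45.89/100,000
= 8.93 + 10.12 + 10.69 = 29.74.

30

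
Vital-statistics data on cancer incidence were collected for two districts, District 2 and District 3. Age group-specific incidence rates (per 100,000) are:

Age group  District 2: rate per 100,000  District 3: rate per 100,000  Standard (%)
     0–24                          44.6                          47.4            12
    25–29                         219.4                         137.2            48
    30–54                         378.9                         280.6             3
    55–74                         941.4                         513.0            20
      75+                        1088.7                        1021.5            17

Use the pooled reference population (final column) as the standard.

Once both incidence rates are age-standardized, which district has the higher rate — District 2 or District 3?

District 2

Standard weights: 0.12, 0.48, 0.03, 0.20, 0.17.
District 2: 0.1200×44.6 + 0.4800×219.4 + 0.0300×378.9 + 0.2000×941.4 + 0.1700×1088.7 = 495.3900 per 100,000.
District 3: 0.1200×47.4 + 0.4800×137.2 + 0.0300×280.6 + 0.2000×513.0 + 0.1700×1021.5 = 356.2170 per 100,000.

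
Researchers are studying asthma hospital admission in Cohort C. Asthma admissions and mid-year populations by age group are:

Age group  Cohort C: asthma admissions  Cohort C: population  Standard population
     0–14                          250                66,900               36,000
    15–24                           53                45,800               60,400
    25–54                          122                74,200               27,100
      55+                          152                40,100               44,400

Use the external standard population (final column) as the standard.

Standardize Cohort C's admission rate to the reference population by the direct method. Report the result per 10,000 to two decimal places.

Age-specific rates per 10,000 for Cohort C: 37.37, 11.57, 16.44, 37.91.
Standard total = 167,900; weights = 0.2144, 0.3597, 0.1614, 0.2644.
Standardized rate: 0.2144×37.37 + 0.3597×11.57 + 0.1614×16.44 + 0.2644×37.91 = 24.8530 per 10,000.

24.85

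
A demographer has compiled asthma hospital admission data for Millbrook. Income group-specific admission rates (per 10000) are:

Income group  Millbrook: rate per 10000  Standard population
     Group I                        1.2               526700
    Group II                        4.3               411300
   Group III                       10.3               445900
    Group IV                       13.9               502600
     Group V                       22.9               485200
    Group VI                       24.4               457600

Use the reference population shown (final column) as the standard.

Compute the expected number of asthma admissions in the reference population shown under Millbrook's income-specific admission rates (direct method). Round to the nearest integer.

Expected asthma admissions = Σ (standard pop × income-specific rate ÷ 10000)
= 526700×1.2/10000 + 411300×4.3/10000 + 445900×10.3/10000 + 502600×13.9/10000 + 485200×22.9/10000 + 457600×24.4/10000
= 63.20 + 176.86 + 459.28 + 698.61 + 1111.11 + 1116.54 = 3625.61.

3626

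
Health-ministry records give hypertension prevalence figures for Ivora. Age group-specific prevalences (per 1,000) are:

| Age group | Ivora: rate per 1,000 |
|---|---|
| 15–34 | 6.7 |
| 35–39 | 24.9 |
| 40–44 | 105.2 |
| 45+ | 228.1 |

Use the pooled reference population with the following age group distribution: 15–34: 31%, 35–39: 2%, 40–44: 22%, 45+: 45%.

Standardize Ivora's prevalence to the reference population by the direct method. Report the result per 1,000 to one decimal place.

128.4

Standard weights: 0.31, 0.02, 0.22, 0.45.
Standardized rate: 0.3100×6.7 + 0.0200×24.9 + 0.2200×105.2 + 0.4500×228.1 = 128.3640 per 1,000.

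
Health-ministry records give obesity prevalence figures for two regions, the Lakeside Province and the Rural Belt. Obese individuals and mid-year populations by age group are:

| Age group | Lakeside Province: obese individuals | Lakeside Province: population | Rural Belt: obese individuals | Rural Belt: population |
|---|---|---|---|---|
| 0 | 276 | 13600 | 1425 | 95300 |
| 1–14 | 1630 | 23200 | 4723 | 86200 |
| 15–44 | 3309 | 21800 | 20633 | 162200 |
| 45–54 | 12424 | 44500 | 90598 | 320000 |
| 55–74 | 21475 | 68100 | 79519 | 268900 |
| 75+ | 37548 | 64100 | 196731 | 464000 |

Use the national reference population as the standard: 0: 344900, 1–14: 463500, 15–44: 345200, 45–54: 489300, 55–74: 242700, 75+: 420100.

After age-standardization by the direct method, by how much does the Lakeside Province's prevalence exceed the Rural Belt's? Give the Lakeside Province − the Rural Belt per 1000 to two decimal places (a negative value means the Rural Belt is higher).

38.30

Age-specific rates per 1000 for the Lakeside Province: 20.294, 70.259, 151.789, 279.191, 315.345, 585.772.
For the Rural Belt: 14.953, 54.791, 127.207, 283.119, 295.720, 423.989.
Standard total = 2305700; weights = 0.1496, 0.2010, 0.1497, 0.2122, 0.1053, 0.1822.
The Lakeside Province: 0.1496×20.294 + 0.2010×70.259 + 0.1497×151.789 + 0.2122×279.191 + 0.1053×315.345 + 0.1822×585.772 = 239.0542 per 1000.
The Rural Belt: 0.1496×14.953 + 0.2010×54.791 + 0.1497×127.207 + 0.2122×283.119 + 0.1053×295.720 + 0.1822×423.989 = 200.7563 per 1000.
Difference = 239.0542 − 200.7563 = 38.2978.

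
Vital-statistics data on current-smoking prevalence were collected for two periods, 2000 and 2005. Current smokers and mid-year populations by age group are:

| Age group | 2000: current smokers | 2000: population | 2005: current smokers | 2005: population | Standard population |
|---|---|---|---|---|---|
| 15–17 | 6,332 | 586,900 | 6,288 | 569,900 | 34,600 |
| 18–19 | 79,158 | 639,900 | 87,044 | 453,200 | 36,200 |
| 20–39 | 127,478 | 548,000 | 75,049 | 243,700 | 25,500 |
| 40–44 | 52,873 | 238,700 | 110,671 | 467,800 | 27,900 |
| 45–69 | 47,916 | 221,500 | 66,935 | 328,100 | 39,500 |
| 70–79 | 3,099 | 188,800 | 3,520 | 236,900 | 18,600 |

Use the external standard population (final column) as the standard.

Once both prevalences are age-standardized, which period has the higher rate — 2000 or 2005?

2005

Age-specific rates per 1,000 for 2000: 10.789, 123.704, 232.624, 221.504, 216.325, 16.414.
For 2005: 11.034, 192.065, 307.957, 236.578, 204.008, 14.859.
Standard total = 182,300; weights = 0.1898, 0.1986, 0.1399, 0.1530, 0.2167, 0.1020.
2000: 0.1898×10.789 + 0.1986×123.704 + 0.1399×232.624 + 0.1530×221.504 + 0.2167×216.325 + 0.1020×16.414 = 141.5984 per 1,000.
2005: 0.1898×11.034 + 0.1986×192.065 + 0.1399×307.957 + 0.1530×236.578 + 0.2167×204.008 + 0.1020×14.859 = 165.2365 per 1,000.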